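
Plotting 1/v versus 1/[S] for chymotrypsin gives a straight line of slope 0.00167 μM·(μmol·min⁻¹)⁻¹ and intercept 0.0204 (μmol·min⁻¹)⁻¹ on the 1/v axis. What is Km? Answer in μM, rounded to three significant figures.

0.0819 μM

y-intercept = 1/Vmax ⇒ Vmax = 49.0 μmol·min⁻¹; slope = Km/Vmax ⇒ Km = slope × Vmax.
Km = 0.00167 × 49.0 = 0.0819 μM.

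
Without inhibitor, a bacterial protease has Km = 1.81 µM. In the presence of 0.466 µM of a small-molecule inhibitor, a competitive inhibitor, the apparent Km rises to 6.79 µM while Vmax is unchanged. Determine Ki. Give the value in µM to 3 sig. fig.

Competitive: Km,app = α·Km with α = 1 + [I]/Ki.
α = Km,app/Km = 6.79/1.81 = 3.751.
Since α = 1 + [I]/Ki, [I]/Ki = 3.751 − 1 = 2.751 and Ki = 0.466/2.751 = 0.169 µM.

0.169 µM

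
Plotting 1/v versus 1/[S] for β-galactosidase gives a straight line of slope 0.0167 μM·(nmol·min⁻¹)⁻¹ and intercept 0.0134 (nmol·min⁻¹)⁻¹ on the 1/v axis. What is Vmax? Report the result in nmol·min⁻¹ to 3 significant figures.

The y-intercept of a Lineweaver–Burk plot equals 1/Vmax, so Vmax = 1/0.0134 = 74.6 nmol·min⁻¹.

74.6 nmol·min⁻¹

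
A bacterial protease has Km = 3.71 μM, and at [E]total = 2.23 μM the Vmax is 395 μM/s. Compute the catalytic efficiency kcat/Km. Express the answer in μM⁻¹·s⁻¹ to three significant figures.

47.7 μM⁻¹·s⁻¹

kcat = Vmax/[E]total = 395/2.23 = 177 s⁻¹.
kcat/Km = 177/3.71 = 47.7 μM⁻¹·s⁻¹.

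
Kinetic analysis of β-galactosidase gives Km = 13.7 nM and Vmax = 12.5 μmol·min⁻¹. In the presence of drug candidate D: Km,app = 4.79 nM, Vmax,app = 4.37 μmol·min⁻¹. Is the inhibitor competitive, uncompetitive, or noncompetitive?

Both Km and Vmax decrease by the same factor (~2.86-fold) — characteristic of uncompetitive inhibition.

uncompetitive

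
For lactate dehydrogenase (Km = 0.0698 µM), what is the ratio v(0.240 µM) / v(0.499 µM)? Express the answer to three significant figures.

The fractional saturations are [S]/(Km+[S]) = 0.499/0.5688 = 0.8773 and 0.240/0.3098 = 0.7747.
v₂/v₁ is just their ratio: 0.7747/0.8773 = 0.883.

0.883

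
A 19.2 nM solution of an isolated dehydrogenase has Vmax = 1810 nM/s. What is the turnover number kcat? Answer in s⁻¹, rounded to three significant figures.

94.3 s⁻¹

kcat = Vmax/[E]total = 1810 nM/s / 19.2 nM = 94.3 s⁻¹.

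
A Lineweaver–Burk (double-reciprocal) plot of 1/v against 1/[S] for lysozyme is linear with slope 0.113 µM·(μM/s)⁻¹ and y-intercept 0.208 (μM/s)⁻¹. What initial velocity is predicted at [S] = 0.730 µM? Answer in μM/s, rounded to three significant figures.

The y-intercept is 1/Vmax, so Vmax = 1/0.208 = 4.81 μM/s.
The slope is Km/Vmax, so Km = 0.113 × 4.81 = 0.543 µM.
Then v = 4.81 × 0.730/(0.543 + 0.730) = 2.76 μM/s.

2.76 μM/s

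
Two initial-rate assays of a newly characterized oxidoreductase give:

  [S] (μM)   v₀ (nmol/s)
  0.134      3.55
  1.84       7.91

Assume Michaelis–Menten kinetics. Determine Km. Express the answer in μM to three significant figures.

From v = Vmax[S]/(Km+[S]), each point gives Vmax = v(Km+[S])/[S].
Equating: 3.55(Km+0.134)/0.134 = 7.91(Km+1.84)/1.84.
26.49·Km + 3.55 = 4.299·Km + 7.91, so (26.49 − 4.299)·Km = 7.91 − 3.55.
Km = 4.360/22.19 = 0.196 μM; then Vmax = 3.55(0.196+0.134)/0.134 = 8.75 nmol/s.

0.196 μM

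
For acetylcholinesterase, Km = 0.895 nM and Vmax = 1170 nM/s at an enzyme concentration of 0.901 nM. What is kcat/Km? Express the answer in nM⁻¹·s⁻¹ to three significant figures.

kcat = Vmax/[E]total = 1170/0.901 = 1300 s⁻¹.
kcat/Km = 1300/0.895 = 1450 nM⁻¹·s⁻¹.

1450 nM⁻¹·s⁻¹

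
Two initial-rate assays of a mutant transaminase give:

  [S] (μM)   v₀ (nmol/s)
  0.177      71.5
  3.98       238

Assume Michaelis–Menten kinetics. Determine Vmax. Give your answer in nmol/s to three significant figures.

From v = Vmax[S]/(Km+[S]), each point gives Vmax = v(Km+[S])/[S].
Equating: 71.5(Km+0.177)/0.177 = 238(Km+3.98)/3.98.
404.0·Km + 71.5 = 59.80·Km + 238, so (404.0 − 59.80)·Km = 238 − 71.5.
Km = 166.5/344.2 = 0.484 μM; then Vmax = 71.5(0.484+0.177)/0.177 = 267 nmol/s.

267 nmol/s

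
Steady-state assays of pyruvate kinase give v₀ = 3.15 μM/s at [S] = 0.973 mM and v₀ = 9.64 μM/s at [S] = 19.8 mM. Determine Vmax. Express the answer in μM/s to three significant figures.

10.8 μM/s

In reciprocal form, 1/v = (Km/Vmax)·(1/[S]) + 1/Vmax. The two points give (1/[S], 1/v) = (1.028, 0.3175) and (0.05051, 0.1037).
Slope = (0.3175 − 0.1037)/(1.028 − 0.05051) = 0.2187; intercept = 0.3175 − 0.2187×1.028 = 0.09269.
Vmax = 1/intercept = 10.8 μM/s; Km = slope × Vmax = 0.2187 × 10.8 = 2.36 mM.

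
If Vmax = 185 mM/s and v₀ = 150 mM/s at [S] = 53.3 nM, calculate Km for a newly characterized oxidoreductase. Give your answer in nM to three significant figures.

v/Vmax = 150/185 = 0.8108 = [S]/(Km+[S]).
So Km + [S] = [S]/0.8108 = 65.74 nM, giving Km = 65.74 − 53.3 = 12.4 nM.

12.4 nM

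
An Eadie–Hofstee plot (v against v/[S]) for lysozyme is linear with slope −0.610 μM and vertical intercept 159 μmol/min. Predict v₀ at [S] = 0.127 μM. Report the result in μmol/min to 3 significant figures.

In the Eadie–Hofstee form v = Vmax − Km·(v/[S]), the slope is −Km and the intercept is Vmax, so Km = 0.610 μM and Vmax = 159 μmol/min.
v = 159 × 0.127/(0.610 + 0.127) = 27.4 μmol/min.

27.4 μmol/min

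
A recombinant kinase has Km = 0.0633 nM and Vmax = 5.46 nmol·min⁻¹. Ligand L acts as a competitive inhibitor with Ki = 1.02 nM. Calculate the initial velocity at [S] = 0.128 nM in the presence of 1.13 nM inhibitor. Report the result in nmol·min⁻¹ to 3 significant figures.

2.67 nmol·min⁻¹

α = 1 + [I]/Ki = 1 + 1.13/1.02 = 2.108.
For a competitive inhibitor, Vmax is unchanged and the apparent Km becomes α·Km: Km,app = 0.133 nM, Vmax,app = 5.46 nmol·min⁻¹.
v = Vmax,app·[S]/(Km,app + [S]) = 5.46 × 0.128/(0.133 + 0.128) = 2.67 nmol·min⁻¹.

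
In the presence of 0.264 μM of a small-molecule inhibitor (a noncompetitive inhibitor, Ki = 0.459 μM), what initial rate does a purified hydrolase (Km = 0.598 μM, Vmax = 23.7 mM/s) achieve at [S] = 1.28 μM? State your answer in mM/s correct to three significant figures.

With α = 1 + [I]/Ki = 1 + 0.264/0.459 = 1.575, the noncompetitive rate law is v = (Vmax/α)·[S] / (Km + [S]).
v = (23.7/1.575)×1.28 / (0.598 + 1.28) = 19.26/1.878 = 10.3 mM/s.

10.3 mM/s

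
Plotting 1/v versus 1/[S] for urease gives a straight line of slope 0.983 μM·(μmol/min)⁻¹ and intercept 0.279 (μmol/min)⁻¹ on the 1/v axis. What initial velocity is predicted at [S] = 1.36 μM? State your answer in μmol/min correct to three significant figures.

The y-intercept is 1/Vmax, so Vmax = 1/0.279 = 3.58 μmol/min.
The slope is Km/Vmax, so Km = 0.983 × 3.58 = 3.52 μM.
Then v = 3.58 × 1.36/(3.52 + 1.36) = 0.998 μmol/min.

0.998 μmol/min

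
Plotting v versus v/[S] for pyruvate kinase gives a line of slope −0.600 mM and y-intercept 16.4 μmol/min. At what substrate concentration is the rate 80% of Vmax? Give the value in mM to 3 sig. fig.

The Eadie–Hofstee slope gives Km = 0.600 mM (slope = −Km).
v/Vmax = [S]/(Km+[S]) = 0.8 ⇒ [S] = Km·0.8/(1−0.8) = 0.600 × 4.000 = 2.40 mM.

2.40 mM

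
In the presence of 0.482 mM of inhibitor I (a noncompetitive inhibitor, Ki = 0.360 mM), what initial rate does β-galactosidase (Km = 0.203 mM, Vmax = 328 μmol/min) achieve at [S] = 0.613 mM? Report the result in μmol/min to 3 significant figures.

With α = 1 + [I]/Ki = 1 + 0.482/0.360 = 2.339, the noncompetitive rate law is v = (Vmax/α)·[S] / (Km + [S]).
v = (328/2.339)×0.613 / (0.203 + 0.613) = 85.97/0.8160 = 105 μmol/min.

105 μmol/min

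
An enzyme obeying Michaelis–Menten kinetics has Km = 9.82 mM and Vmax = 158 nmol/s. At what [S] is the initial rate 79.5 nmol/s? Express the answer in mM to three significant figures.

The required fractional saturation is v/Vmax = 79.5/158 = 0.5032.
Then [S]/(Km+[S]) = 0.5032 ⇒ [S] = 9.82 × 0.5032/(1 − 0.5032) = 9.95 mM.

9.95 mM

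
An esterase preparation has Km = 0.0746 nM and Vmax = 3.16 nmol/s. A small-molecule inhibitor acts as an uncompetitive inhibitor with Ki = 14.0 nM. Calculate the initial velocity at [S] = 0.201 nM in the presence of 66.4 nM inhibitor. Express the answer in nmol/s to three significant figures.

0.517 nmol/s

α = 1 + [I]/Ki = 1 + 66.4/14.0 = 5.743.
For an uncompetitive inhibitor, both parameters are divided by α, giving Vmax/α and Km/α: Km,app = 0.0130 nM, Vmax,app = 0.550 nmol/s.
v = Vmax,app·[S]/(Km,app + [S]) = 0.550 × 0.201/(0.0130 + 0.201) = 0.517 nmol/s.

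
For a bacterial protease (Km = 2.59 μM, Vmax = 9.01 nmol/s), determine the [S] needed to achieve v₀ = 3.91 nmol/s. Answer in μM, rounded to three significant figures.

1.99 μM

Rearranging v = Vmax[S]/(Km+[S]) gives [S] = Km·v/(Vmax − v).
[S] = 2.59 × 3.91 / (9.01 − 3.91) = 10.13/5.100 = 1.99 μM.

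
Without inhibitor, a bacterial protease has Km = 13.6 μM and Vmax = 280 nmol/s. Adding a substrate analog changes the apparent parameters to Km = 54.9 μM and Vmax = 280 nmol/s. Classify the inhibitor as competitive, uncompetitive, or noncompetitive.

Km increases (13.6 → 54.9 μM) while Vmax is unchanged — the hallmark of competitive inhibition.

competitive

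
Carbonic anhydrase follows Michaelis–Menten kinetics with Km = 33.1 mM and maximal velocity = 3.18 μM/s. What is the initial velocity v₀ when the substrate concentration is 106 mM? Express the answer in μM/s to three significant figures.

2.42 μM/s

v = Vmax·[S]/(Km + [S]) = 3.18 × 106 / (33.1 + 106)
  = 337.1 / 139.1 = 2.42 μM/s.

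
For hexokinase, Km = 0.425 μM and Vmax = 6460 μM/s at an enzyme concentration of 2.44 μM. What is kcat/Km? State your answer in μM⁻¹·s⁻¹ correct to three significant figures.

6230 μM⁻¹·s⁻¹

kcat = Vmax/[E]total = 6460/2.44 = 2650 s⁻¹.
kcat/Km = 2650/0.425 = 6230 μM⁻¹·s⁻¹.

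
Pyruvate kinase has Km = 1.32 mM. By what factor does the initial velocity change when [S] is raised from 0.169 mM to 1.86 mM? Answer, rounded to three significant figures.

5.15

The fractional saturations are [S]/(Km+[S]) = 0.169/1.489 = 0.1135 and 1.86/3.180 = 0.5849.
v₂/v₁ is just their ratio: 0.5849/0.1135 = 5.15.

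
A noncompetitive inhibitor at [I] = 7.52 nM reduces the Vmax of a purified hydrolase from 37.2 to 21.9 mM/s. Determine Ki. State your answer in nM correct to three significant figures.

Noncompetitive: Vmax,app = Vmax/α with α = 1 + [I]/Ki.
α = Vmax/Vmax,app = 37.2/21.9 = 1.699.
Since α = 1 + [I]/Ki, [I]/Ki = 1.699 − 1 = 0.6986 and Ki = 7.52/0.6986 = 10.8 nM.

10.8 nM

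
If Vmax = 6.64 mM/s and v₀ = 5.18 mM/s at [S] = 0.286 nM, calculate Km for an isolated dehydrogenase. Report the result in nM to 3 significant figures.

0.0806 nM

From v = Vmax[S]/(Km+[S]), Km = [S](Vmax − v)/v.
Km = 0.286 × (6.64 − 5.18) / 5.18 = 0.4176/5.18 = 0.0806 nM.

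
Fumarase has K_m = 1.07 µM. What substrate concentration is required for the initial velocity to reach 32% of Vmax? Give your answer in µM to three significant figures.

v/Vmax = [S]/(Km+[S]) = 0.32, so [S] = Km·0.32/(1 − 0.32) = 1.07 × 0.4706.
[S] = 0.504 µM.

0.504 µM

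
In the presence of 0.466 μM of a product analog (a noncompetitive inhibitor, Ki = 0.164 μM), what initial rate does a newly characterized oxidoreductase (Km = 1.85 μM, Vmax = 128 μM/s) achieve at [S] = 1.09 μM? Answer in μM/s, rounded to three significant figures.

With α = 1 + [I]/Ki = 1 + 0.466/0.164 = 3.841, the noncompetitive rate law is v = (Vmax/α)·[S] / (Km + [S]).
v = (128/3.841)×1.09 / (1.85 + 1.09) = 36.32/2.940 = 12.4 μM/s.

12.4 μM/s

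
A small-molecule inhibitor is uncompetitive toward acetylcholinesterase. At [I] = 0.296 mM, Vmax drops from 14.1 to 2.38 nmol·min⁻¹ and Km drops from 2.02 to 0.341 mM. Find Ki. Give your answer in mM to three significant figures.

0.0601 mM

Uncompetitive: Vmax,app = Vmax/α (and Km,app = Km/α) with α = 1 + [I]/Ki.
α = Vmax/Vmax,app = 14.1/2.38 = 5.924.
Ki = [I]/(α − 1) = 0.296/4.924 = 0.0601 mM.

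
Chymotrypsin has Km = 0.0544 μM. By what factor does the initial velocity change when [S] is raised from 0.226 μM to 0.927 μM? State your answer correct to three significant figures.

The fractional saturations are [S]/(Km+[S]) = 0.226/0.2804 = 0.8060 and 0.927/0.9814 = 0.9446.
v₂/v₁ is just their ratio: 0.9446/0.8060 = 1.17.

1.17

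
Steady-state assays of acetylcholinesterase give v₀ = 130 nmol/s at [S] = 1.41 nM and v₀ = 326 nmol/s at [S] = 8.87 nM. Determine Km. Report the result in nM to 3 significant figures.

In reciprocal form, 1/v = (Km/Vmax)·(1/[S]) + 1/Vmax. The two points give (1/[S], 1/v) = (0.7092, 0.007692) and (0.1127, 0.003067).
Slope = (0.007692 − 0.003067)/(0.7092 − 0.1127) = 0.007754; intercept = 0.007692 − 0.007754×0.7092 = 0.002193.
Vmax = 1/intercept = 456 nmol/s; Km = slope × Vmax = 0.007754 × 456 = 3.54 nM.

3.54 nM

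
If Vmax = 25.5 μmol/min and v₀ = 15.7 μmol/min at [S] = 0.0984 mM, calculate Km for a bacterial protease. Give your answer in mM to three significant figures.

0.0614 mM

v/Vmax = 15.7/25.5 = 0.6157 = [S]/(Km+[S]).
So Km + [S] = [S]/0.6157 = 0.1598 mM, giving Km = 0.1598 − 0.0984 = 0.0614 mM.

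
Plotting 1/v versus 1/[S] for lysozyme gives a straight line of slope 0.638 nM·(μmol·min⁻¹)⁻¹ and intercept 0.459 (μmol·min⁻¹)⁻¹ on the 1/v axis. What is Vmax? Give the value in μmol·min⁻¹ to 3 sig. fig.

2.18 μmol·min⁻¹

The y-intercept of a Lineweaver–Burk plot equals 1/Vmax, so Vmax = 1/0.459 = 2.18 μmol·min⁻¹.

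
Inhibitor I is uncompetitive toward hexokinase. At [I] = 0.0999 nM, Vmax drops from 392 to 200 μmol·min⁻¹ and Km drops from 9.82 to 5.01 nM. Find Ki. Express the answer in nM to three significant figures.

0.104 nM

Uncompetitive: Vmax,app = Vmax/α (and Km,app = Km/α) with α = 1 + [I]/Ki.
α = Vmax/Vmax,app = 392/200 = 1.960.
Since α = 1 + [I]/Ki, [I]/Ki = 1.960 − 1 = 0.9600 and Ki = 0.0999/0.9600 = 0.104 nM.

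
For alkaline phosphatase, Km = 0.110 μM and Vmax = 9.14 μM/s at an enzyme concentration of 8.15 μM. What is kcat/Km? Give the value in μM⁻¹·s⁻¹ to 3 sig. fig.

10.2 μM⁻¹·s⁻¹

kcat = Vmax/[E]total = 9.14/8.15 = 1.12 s⁻¹.
kcat/Km = 1.12/0.110 = 10.2 μM⁻¹·s⁻¹.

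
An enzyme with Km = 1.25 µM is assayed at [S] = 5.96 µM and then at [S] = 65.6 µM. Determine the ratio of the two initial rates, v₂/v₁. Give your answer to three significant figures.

1.19

Since Vmax cancels, v₂/v₁ = [S]₂(Km+[S]₁) / [S]₁(Km+[S]₂).
= 65.6×(1.25+5.96) / (5.96×(1.25+65.6)) = 473.0/398.4 = 1.19.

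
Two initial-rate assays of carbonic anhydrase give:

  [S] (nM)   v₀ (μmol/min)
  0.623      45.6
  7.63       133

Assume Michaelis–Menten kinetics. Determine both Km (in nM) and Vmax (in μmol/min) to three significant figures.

Km = 1.57 nM; Vmax = 160 μmol/min

From v = Vmax[S]/(Km+[S]), each point gives Vmax = v(Km+[S])/[S].
Equating: 45.6(Km+0.623)/0.623 = 133(Km+7.63)/7.63.
73.19·Km + 45.6 = 17.43·Km + 133, so (73.19 − 17.43)·Km = 133 − 45.6.
Km = 87.40/55.76 = 1.57 nM; then Vmax = 45.6(1.57+0.623)/0.623 = 160 μmol/min.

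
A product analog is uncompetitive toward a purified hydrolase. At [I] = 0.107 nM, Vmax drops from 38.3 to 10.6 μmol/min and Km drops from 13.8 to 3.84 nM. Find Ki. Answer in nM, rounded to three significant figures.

Uncompetitive: Vmax,app = Vmax/α (and Km,app = Km/α) with α = 1 + [I]/Ki.
α = Vmax/Vmax,app = 38.3/10.6 = 3.613.
Since α = 1 + [I]/Ki, [I]/Ki = 3.613 − 1 = 2.613 and Ki = 0.107/2.613 = 0.0409 nM.

0.0409 nM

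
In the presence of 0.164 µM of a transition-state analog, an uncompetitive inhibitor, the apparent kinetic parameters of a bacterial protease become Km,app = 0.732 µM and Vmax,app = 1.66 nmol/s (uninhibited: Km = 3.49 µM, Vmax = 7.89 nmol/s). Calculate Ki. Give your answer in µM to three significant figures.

0.0437 µM

Uncompetitive: Vmax,app = Vmax/α (and Km,app = Km/α) with α = 1 + [I]/Ki.
α = Vmax/Vmax,app = 7.89/1.66 = 4.753.
Since α = 1 + [I]/Ki, [I]/Ki = 4.753 − 1 = 3.753 and Ki = 0.164/3.753 = 0.0437 µM.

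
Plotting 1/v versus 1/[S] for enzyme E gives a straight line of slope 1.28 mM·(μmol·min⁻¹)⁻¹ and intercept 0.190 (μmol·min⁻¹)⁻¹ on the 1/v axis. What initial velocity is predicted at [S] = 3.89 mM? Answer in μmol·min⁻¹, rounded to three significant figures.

The y-intercept is 1/Vmax, so Vmax = 1/0.190 = 5.26 μmol·min⁻¹.
The slope is Km/Vmax, so Km = 1.28 × 5.26 = 6.74 mM.
Then v = 5.26 × 3.89/(6.74 + 3.89) = 1.93 μmol·min⁻¹.

1.93 μmol·min⁻¹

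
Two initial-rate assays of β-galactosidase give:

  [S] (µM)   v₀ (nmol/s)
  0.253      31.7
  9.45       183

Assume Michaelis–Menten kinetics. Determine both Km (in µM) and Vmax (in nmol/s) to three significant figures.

From v = Vmax[S]/(Km+[S]), each point gives Vmax = v(Km+[S])/[S].
Equating: 31.7(Km+0.253)/0.253 = 183(Km+9.45)/9.45.
125.3·Km + 31.7 = 19.37·Km + 183, so (125.3 − 19.37)·Km = 183 − 31.7.
Km = 151.3/105.9 = 1.43 µM; then Vmax = 31.7(1.43+0.253)/0.253 = 211 nmol/s.

Km = 1.43 µM; Vmax = 211 nmol/s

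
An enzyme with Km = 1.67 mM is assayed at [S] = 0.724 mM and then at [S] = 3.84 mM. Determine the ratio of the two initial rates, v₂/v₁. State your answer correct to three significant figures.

Since Vmax cancels, v₂/v₁ = [S]₂(Km+[S]₁) / [S]₁(Km+[S]₂).
= 3.84×(1.67+0.724) / (0.724×(1.67+3.84)) = 9.193/3.989 = 2.30.

2.30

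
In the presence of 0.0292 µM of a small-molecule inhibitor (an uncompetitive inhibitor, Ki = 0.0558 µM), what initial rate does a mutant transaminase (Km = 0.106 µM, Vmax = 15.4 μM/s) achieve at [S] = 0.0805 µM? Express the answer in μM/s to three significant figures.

α = 1 + [I]/Ki = 1 + 0.0292/0.0558 = 1.523.
For an uncompetitive inhibitor, both parameters are divided by α, giving Vmax/α and Km/α: Km,app = 0.0696 µM, Vmax,app = 10.1 μM/s.
v = Vmax,app·[S]/(Km,app + [S]) = 10.1 × 0.0805/(0.0696 + 0.0805) = 5.42 μM/s.

5.42 μM/s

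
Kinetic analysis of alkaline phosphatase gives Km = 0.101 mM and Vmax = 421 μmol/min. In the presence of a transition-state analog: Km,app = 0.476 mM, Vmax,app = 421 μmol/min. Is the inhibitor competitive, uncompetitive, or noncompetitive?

Km increases (0.101 → 0.476 mM) while Vmax is unchanged — the hallmark of competitive inhibition.

competitive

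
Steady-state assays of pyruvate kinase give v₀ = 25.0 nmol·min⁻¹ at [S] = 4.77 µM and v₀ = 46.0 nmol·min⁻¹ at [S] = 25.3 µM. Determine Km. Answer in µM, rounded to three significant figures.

From v = Vmax[S]/(Km+[S]), each point gives Vmax = v(Km+[S])/[S].
Equating: 25.0(Km+4.77)/4.77 = 46.0(Km+25.3)/25.3.
5.241·Km + 25.0 = 1.818·Km + 46.0, so (5.241 − 1.818)·Km = 46.0 − 25.0.
Km = 21.00/3.423 = 6.14 µM; then Vmax = 25.0(6.14+4.77)/4.77 = 57.2 nmol·min⁻¹.

6.14 µM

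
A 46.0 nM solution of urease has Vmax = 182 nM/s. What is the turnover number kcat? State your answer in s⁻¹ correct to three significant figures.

3.96 s⁻¹

kcat = Vmax/[E]total = 182 nM/s / 46.0 nM = 3.96 s⁻¹.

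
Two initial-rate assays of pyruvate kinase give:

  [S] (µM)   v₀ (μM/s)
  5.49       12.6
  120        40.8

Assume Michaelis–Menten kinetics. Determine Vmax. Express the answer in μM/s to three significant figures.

45.7 μM/s

From v = Vmax[S]/(Km+[S]), each point gives Vmax = v(Km+[S])/[S].
Equating: 12.6(Km+5.49)/5.49 = 40.8(Km+120)/120.
2.295·Km + 12.6 = 0.3400·Km + 40.8, so (2.295 − 0.3400)·Km = 40.8 − 12.6.
Km = 28.20/1.955 = 14.4 µM; then Vmax = 12.6(14.4+5.49)/5.49 = 45.7 μM/s.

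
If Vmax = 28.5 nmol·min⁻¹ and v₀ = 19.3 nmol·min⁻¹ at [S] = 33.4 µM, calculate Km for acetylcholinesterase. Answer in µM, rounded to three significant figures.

15.9 µM

From v = Vmax[S]/(Km+[S]), Km = [S](Vmax − v)/v.
Km = 33.4 × (28.5 − 19.3) / 19.3 = 307.3/19.3 = 15.9 µM.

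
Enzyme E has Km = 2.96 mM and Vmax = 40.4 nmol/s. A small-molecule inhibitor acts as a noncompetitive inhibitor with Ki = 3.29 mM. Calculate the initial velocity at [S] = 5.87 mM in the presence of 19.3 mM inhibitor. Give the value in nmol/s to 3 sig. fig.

With α = 1 + [I]/Ki = 1 + 19.3/3.29 = 6.866, the noncompetitive rate law is v = (Vmax/α)·[S] / (Km + [S]).
v = (40.4/6.866)×5.87 / (2.96 + 5.87) = 34.54/8.830 = 3.91 nmol/s.

3.91 nmol/s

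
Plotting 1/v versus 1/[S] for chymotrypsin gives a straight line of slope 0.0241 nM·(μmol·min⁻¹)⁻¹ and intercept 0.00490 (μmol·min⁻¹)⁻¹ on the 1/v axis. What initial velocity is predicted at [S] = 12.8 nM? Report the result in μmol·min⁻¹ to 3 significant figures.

The y-intercept is 1/Vmax, so Vmax = 1/0.00490 = 204 μmol·min⁻¹.
The slope is Km/Vmax, so Km = 0.0241 × 204 = 4.92 nM.
Then v = 204 × 12.8/(4.92 + 12.8) = 147 μmol·min⁻¹.

147 μmol·min⁻¹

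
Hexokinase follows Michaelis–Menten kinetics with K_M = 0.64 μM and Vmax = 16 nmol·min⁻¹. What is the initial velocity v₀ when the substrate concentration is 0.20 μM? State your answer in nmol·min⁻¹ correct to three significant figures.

3.81 nmol·min⁻¹

[S]/(Km+[S]) = 0.20/0.8400 = 0.2381, the fractional saturation.
v = 0.2381 × Vmax = 0.2381 × 16 = 3.81 nmol·min⁻¹.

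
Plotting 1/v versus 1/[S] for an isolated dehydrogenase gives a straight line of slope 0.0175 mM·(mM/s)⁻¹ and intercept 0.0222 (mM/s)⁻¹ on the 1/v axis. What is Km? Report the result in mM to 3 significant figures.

y-intercept = 1/Vmax ⇒ Vmax = 45.0 mM/s; slope = Km/Vmax ⇒ Km = slope × Vmax.
Km = 0.0175 × 45.0 = 0.788 mM.

0.788 mM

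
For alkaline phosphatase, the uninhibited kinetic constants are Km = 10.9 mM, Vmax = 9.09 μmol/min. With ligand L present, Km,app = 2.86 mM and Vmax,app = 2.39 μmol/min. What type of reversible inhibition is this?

uncompetitive

Both Km and Vmax decrease by the same factor (~3.81-fold) — characteristic of uncompetitive inhibition.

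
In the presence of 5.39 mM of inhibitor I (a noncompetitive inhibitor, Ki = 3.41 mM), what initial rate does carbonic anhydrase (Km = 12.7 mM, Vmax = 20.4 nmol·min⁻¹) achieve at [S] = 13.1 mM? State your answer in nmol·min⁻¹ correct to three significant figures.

4.01 nmol·min⁻¹

With α = 1 + [I]/Ki = 1 + 5.39/3.41 = 2.581, the noncompetitive rate law is v = (Vmax/α)·[S] / (Km + [S]).
v = (20.4/2.581)×13.1 / (12.7 + 13.1) = 103.6/25.80 = 4.01 nmol·min⁻¹.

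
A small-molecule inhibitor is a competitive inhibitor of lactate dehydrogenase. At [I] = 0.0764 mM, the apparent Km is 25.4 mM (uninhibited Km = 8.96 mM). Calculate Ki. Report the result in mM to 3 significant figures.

Competitive: Km,app = α·Km with α = 1 + [I]/Ki.
α = Km,app/Km = 25.4/8.96 = 2.835.
Ki = [I]/(α − 1) = 0.0764/1.835 = 0.0416 mM.

0.0416 mM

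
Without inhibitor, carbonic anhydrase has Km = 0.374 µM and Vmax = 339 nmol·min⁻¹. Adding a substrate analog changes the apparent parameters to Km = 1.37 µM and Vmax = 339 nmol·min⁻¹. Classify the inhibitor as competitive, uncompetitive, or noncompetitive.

competitive

Km increases (0.374 → 1.37 µM) while Vmax is unchanged — the hallmark of competitive inhibition.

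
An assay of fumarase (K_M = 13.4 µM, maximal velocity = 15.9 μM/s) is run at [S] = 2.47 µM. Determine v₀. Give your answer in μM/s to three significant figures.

2.47 μM/s

[S]/(Km+[S]) = 2.47/15.87 = 0.1556, the fractional saturation.
v = 0.1556 × Vmax = 0.1556 × 15.9 = 2.47 μM/s.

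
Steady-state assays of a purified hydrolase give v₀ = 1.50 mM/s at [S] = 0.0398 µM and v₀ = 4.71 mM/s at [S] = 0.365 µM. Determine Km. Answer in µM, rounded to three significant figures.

0.130 µM

From v = Vmax[S]/(Km+[S]), each point gives Vmax = v(Km+[S])/[S].
Equating: 1.50(Km+0.0398)/0.0398 = 4.71(Km+0.365)/0.365.
37.69·Km + 1.50 = 12.90·Km + 4.71, so (37.69 − 12.90)·Km = 4.71 − 1.50.
Km = 3.210/24.78 = 0.130 µM; then Vmax = 1.50(0.130+0.0398)/0.0398 = 6.38 mM/s.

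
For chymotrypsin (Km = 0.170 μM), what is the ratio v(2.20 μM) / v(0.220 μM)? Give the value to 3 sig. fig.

The fractional saturations are [S]/(Km+[S]) = 0.220/0.3900 = 0.5641 and 2.20/2.370 = 0.9283.
v₂/v₁ is just their ratio: 0.9283/0.5641 = 1.65.

1.65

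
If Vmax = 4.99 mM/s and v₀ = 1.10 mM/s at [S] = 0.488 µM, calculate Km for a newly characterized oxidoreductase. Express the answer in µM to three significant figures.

1.73 µM

From v = Vmax[S]/(Km+[S]), Km = [S](Vmax − v)/v.
Km = 0.488 × (4.99 − 1.10) / 1.10 = 1.898/1.10 = 1.73 µM.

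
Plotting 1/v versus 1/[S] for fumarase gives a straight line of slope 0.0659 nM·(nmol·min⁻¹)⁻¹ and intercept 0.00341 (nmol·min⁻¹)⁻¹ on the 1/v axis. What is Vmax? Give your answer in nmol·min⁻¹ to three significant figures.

293 nmol·min⁻¹

The y-intercept of a Lineweaver–Burk plot equals 1/Vmax, so Vmax = 1/0.00341 = 293 nmol·min⁻¹.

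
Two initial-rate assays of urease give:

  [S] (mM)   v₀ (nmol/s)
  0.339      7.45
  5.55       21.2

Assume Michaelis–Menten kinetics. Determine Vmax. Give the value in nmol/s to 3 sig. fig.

24.1 nmol/s

From v = Vmax[S]/(Km+[S]), each point gives Vmax = v(Km+[S])/[S].
Equating: 7.45(Km+0.339)/0.339 = 21.2(Km+5.55)/5.55.
21.98·Km + 7.45 = 3.820·Km + 21.2, so (21.98 − 3.820)·Km = 21.2 − 7.45.
Km = 13.75/18.16 = 0.757 mM; then Vmax = 7.45(0.757+0.339)/0.339 = 24.1 nmol/s.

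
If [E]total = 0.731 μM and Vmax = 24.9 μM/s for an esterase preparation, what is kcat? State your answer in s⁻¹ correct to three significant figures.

34.1 s⁻¹

kcat = Vmax/[E]total = 24.9 μM/s / 0.731 μM = 34.1 s⁻¹.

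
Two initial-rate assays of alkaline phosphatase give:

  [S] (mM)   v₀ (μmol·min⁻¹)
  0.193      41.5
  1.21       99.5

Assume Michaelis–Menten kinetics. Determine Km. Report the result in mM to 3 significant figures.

From v = Vmax[S]/(Km+[S]), each point gives Vmax = v(Km+[S])/[S].
Equating: 41.5(Km+0.193)/0.193 = 99.5(Km+1.21)/1.21.
215.0·Km + 41.5 = 82.23·Km + 99.5, so (215.0 − 82.23)·Km = 99.5 − 41.5.
Km = 58.00/132.8 = 0.437 mM; then Vmax = 41.5(0.437+0.193)/0.193 = 135 μmol·min⁻¹.

0.437 mM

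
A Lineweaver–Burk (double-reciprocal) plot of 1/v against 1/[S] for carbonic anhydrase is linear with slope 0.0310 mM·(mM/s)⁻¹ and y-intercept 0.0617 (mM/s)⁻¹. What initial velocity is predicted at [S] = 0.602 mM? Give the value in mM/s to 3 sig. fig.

8.83 mM/s

The y-intercept is 1/Vmax, so Vmax = 1/0.0617 = 16.2 mM/s.
The slope is Km/Vmax, so Km = 0.0310 × 16.2 = 0.502 mM.
Then v = 16.2 × 0.602/(0.502 + 0.602) = 8.83 mM/s.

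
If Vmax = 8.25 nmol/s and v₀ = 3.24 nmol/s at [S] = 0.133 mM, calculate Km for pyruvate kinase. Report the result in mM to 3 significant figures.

0.206 mM

v/Vmax = 3.24/8.25 = 0.3927 = [S]/(Km+[S]).
So Km + [S] = [S]/0.3927 = 0.3387 mM, giving Km = 0.3387 − 0.133 = 0.206 mM.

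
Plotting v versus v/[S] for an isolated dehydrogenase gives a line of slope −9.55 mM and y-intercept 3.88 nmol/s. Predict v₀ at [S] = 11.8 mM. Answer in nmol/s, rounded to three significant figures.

In the Eadie–Hofstee form v = Vmax − Km·(v/[S]), the slope is −Km and the intercept is Vmax, so Km = 9.55 mM and Vmax = 3.88 nmol/s.
v = 3.88 × 11.8/(9.55 + 11.8) = 2.14 nmol/s.

2.14 nmol/s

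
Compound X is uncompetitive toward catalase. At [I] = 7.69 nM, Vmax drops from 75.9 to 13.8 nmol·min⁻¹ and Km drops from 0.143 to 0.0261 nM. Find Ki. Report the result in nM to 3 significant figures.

Uncompetitive: Vmax,app = Vmax/α (and Km,app = Km/α) with α = 1 + [I]/Ki.
α = Vmax/Vmax,app = 75.9/13.8 = 5.500.
Since α = 1 + [I]/Ki, [I]/Ki = 5.500 − 1 = 4.500 and Ki = 7.69/4.500 = 1.71 nM.

1.71 nM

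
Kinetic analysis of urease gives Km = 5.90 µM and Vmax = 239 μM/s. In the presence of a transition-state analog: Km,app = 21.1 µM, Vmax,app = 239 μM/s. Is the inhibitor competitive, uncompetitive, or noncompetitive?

Km increases (5.90 → 21.1 µM) while Vmax is unchanged — the hallmark of competitive inhibition.

competitive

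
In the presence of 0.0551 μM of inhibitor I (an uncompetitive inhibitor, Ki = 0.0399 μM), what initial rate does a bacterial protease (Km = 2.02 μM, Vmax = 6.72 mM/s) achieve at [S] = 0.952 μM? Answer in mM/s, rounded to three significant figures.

1.49 mM/s

With α = 1 + [I]/Ki = 1 + 0.0551/0.0399 = 2.381, the uncompetitive rate law is v = (Vmax/α)·[S] / (Km/α + [S]).
v = (6.72/2.381)×0.952 / (2.02/2.381 + 0.952) = 2.687/1.800 = 1.49 mM/s.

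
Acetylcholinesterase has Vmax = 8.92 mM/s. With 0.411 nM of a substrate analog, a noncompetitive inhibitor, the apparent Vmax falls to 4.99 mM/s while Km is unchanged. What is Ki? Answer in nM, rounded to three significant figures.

Noncompetitive: Vmax,app = Vmax/α with α = 1 + [I]/Ki.
α = Vmax/Vmax,app = 8.92/4.99 = 1.788.
Ki = [I]/(α − 1) = 0.411/0.7876 = 0.522 nM.

0.522 nM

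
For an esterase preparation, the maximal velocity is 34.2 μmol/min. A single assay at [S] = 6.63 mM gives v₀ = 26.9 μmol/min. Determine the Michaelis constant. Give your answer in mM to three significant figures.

1.80 mM

v/Vmax = 26.9/34.2 = 0.7865 = [S]/(Km+[S]).
So Km + [S] = [S]/0.7865 = 8.429 mM, giving Km = 8.429 − 6.63 = 1.80 mM.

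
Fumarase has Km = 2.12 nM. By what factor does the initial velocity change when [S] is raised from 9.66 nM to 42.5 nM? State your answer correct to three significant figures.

1.16

Since Vmax cancels, v₂/v₁ = [S]₂(Km+[S]₁) / [S]₁(Km+[S]₂).
= 42.5×(2.12+9.66) / (9.66×(2.12+42.5)) = 500.6/431.0 = 1.16.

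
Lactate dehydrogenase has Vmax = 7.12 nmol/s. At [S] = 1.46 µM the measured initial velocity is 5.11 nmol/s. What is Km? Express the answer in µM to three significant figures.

v/Vmax = 5.11/7.12 = 0.7177 = [S]/(Km+[S]).
So Km + [S] = [S]/0.7177 = 2.034 µM, giving Km = 2.034 − 1.46 = 0.574 µM.

0.574 µM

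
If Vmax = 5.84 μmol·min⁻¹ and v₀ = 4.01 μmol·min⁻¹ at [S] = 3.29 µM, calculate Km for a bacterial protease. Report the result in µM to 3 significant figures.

1.50 µM

From v = Vmax[S]/(Km+[S]), Km = [S](Vmax − v)/v.
Km = 3.29 × (5.84 − 4.01) / 4.01 = 6.021/4.01 = 1.50 µM.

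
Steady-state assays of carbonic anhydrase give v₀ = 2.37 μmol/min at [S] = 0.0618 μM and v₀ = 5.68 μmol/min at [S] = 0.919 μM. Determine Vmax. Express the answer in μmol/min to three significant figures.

From v = Vmax[S]/(Km+[S]), each point gives Vmax = v(Km+[S])/[S].
Equating: 2.37(Km+0.0618)/0.0618 = 5.68(Km+0.919)/0.919.
38.35·Km + 2.37 = 6.181·Km + 5.68, so (38.35 − 6.181)·Km = 5.68 − 2.37.
Km = 3.310/32.17 = 0.103 μM; then Vmax = 2.37(0.103+0.0618)/0.0618 = 6.32 μmol/min.

6.32 μmol/min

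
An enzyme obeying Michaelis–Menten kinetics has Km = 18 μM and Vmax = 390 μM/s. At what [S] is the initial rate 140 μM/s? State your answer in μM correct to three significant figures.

The required fractional saturation is v/Vmax = 140/390 = 0.3590.
Then [S]/(Km+[S]) = 0.3590 ⇒ [S] = 18 × 0.3590/(1 − 0.3590) = 10.1 μM.

10.1 μM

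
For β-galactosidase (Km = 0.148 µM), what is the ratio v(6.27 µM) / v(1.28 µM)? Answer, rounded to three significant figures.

1.09

The fractional saturations are [S]/(Km+[S]) = 1.28/1.428 = 0.8964 and 6.27/6.418 = 0.9769.
v₂/v₁ is just their ratio: 0.9769/0.8964 = 1.09.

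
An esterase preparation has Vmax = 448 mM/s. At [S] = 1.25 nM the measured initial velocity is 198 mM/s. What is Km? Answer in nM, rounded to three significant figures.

From v = Vmax[S]/(Km+[S]), Km = [S](Vmax − v)/v.
Km = 1.25 × (448 − 198) / 198 = 312.5/198 = 1.58 nM.

1.58 nM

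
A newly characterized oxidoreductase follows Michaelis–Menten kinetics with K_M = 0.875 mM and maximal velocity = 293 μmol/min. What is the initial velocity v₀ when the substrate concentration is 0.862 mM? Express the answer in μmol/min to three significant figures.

145 μmol/min

[S]/(Km+[S]) = 0.862/1.737 = 0.4963, the fractional saturation.
v = 0.4963 × Vmax = 0.4963 × 293 = 145 μmol/min.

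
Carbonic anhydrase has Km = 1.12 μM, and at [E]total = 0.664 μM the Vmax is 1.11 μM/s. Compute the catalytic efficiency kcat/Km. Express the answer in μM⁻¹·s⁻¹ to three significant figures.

1.49 μM⁻¹·s⁻¹

kcat = Vmax/[E]total = 1.11/0.664 = 1.67 s⁻¹.
kcat/Km = 1.67/1.12 = 1.49 μM⁻¹·s⁻¹.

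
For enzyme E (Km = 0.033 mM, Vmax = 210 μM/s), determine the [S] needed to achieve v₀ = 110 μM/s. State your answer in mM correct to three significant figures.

Rearranging v = Vmax[S]/(Km+[S]) gives [S] = Km·v/(Vmax − v).
[S] = 0.033 × 110 / (210 − 110) = 3.630/100.0 = 0.0363 mM.

0.0363 mM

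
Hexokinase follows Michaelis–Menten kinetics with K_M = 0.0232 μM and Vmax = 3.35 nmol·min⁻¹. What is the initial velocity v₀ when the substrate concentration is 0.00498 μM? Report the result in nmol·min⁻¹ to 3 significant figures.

0.592 nmol·min⁻¹

[S]/(Km+[S]) = 0.00498/0.02818 = 0.1767, the fractional saturation.
v = 0.1767 × Vmax = 0.1767 × 3.35 = 0.592 nmol·min⁻¹.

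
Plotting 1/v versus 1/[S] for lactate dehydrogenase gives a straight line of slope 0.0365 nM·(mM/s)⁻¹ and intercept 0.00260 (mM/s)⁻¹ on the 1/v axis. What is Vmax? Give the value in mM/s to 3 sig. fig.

385 mM/s

The y-intercept of a Lineweaver–Burk plot equals 1/Vmax, so Vmax = 1/0.00260 = 385 mM/s.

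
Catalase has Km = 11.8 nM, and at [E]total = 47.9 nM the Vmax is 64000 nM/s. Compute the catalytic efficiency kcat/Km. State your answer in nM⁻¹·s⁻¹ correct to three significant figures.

kcat = Vmax/[E]total = 64000/47.9 = 1340 s⁻¹.
kcat/Km = 1340/11.8 = 113 nM⁻¹·s⁻¹.

113 nM⁻¹·s⁻¹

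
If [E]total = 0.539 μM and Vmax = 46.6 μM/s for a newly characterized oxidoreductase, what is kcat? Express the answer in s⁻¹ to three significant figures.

kcat = Vmax/[E]total = 46.6 μM/s / 0.539 μM = 86.5 s⁻¹.

86.5 s⁻¹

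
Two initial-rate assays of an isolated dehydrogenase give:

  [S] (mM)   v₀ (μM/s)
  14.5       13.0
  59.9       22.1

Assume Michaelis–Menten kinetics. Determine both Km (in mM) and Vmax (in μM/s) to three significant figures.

In reciprocal form, 1/v = (Km/Vmax)·(1/[S]) + 1/Vmax. The two points give (1/[S], 1/v) = (0.06897, 0.07692) and (0.01669, 0.04525).
Slope = (0.07692 − 0.04525)/(0.06897 − 0.01669) = 0.6060; intercept = 0.07692 − 0.6060×0.06897 = 0.03513.
Vmax = 1/intercept = 28.5 μM/s; Km = slope × Vmax = 0.6060 × 28.5 = 17.2 mM.

Km = 17.2 mM; Vmax = 28.5 μM/s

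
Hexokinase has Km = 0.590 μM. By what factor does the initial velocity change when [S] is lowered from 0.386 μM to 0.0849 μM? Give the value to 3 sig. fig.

The fractional saturations are [S]/(Km+[S]) = 0.386/0.9760 = 0.3955 and 0.0849/0.6749 = 0.1258.
v₂/v₁ is just their ratio: 0.1258/0.3955 = 0.318.

0.318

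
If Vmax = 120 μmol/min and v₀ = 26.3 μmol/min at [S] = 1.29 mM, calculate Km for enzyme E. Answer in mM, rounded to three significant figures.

From v = Vmax[S]/(Km+[S]), Km = [S](Vmax − v)/v.
Km = 1.29 × (120 − 26.3) / 26.3 = 120.9/26.3 = 4.60 mM.

4.60 mM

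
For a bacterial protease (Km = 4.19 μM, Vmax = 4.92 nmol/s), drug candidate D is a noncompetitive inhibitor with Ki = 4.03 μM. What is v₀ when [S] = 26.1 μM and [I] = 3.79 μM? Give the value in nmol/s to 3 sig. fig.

With α = 1 + [I]/Ki = 1 + 3.79/4.03 = 1.940, the noncompetitive rate law is v = (Vmax/α)·[S] / (Km + [S]).
v = (4.92/1.940)×26.1 / (4.19 + 26.1) = 66.18/30.29 = 2.18 nmol/s.

2.18 nmol/s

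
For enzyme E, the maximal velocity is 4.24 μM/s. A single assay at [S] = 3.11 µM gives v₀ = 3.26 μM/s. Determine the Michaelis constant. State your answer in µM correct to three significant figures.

From v = Vmax[S]/(Km+[S]), Km = [S](Vmax − v)/v.
Km = 3.11 × (4.24 − 3.26) / 3.26 = 3.048/3.26 = 0.935 µM.

0.935 µM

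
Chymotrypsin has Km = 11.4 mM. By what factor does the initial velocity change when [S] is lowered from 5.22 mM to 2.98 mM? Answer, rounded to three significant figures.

Since Vmax cancels, v₂/v₁ = [S]₂(Km+[S]₁) / [S]₁(Km+[S]₂).
= 2.98×(11.4+5.22) / (5.22×(11.4+2.98)) = 49.53/75.06 = 0.660.

0.660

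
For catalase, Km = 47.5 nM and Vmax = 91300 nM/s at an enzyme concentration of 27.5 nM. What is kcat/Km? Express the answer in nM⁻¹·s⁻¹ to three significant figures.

69.9 nM⁻¹·s⁻¹

kcat = Vmax/[E]total = 91300/27.5 = 3320 s⁻¹.
kcat/Km = 3320/47.5 = 69.9 nM⁻¹·s⁻¹.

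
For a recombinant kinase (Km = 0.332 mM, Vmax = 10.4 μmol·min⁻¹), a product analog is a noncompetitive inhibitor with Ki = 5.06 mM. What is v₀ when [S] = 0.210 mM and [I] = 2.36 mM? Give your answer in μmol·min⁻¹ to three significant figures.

2.75 μmol·min⁻¹

With α = 1 + [I]/Ki = 1 + 2.36/5.06 = 1.466, the noncompetitive rate law is v = (Vmax/α)·[S] / (Km + [S]).
v = (10.4/1.466)×0.210 / (0.332 + 0.210) = 1.489/0.5420 = 2.75 μmol·min⁻¹.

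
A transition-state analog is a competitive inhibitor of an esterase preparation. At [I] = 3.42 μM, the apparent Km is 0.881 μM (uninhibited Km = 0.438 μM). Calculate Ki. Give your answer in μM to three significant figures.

3.38 μM

Competitive: Km,app = α·Km with α = 1 + [I]/Ki.
α = Km,app/Km = 0.881/0.438 = 2.011.
Ki = [I]/(α − 1) = 3.42/1.011 = 3.38 μM.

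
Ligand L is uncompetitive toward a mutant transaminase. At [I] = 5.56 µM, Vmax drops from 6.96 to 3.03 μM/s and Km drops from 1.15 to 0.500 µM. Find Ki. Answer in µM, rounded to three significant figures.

4.29 µM

Uncompetitive: Vmax,app = Vmax/α (and Km,app = Km/α) with α = 1 + [I]/Ki.
α = Vmax/Vmax,app = 6.96/3.03 = 2.297.
Since α = 1 + [I]/Ki, [I]/Ki = 2.297 − 1 = 1.297 and Ki = 5.56/1.297 = 4.29 µM.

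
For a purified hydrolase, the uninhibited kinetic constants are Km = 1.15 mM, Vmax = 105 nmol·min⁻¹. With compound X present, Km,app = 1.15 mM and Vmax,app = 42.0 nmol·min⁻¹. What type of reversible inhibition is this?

Vmax decreases (105 → 42.0 nmol·min⁻¹) while Km is unchanged — pure noncompetitive inhibition.

noncompetitive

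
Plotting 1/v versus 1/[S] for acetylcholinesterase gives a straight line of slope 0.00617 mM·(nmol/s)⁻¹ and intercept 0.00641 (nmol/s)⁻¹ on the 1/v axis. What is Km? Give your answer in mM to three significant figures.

y-intercept = 1/Vmax ⇒ Vmax = 156 nmol/s; slope = Km/Vmax ⇒ Km = slope × Vmax.
Km = 0.00617 × 156 = 0.963 mM.

0.963 mM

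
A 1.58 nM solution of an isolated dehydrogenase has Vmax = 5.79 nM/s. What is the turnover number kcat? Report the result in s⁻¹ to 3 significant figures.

kcat = Vmax/[E]total = 5.79 nM/s / 1.58 nM = 3.66 s⁻¹.

3.66 s⁻¹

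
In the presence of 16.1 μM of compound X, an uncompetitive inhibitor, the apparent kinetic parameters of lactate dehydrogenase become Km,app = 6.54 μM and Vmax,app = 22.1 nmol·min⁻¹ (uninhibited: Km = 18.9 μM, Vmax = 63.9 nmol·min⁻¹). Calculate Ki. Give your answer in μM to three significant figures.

8.51 μM

Uncompetitive: Vmax,app = Vmax/α (and Km,app = Km/α) with α = 1 + [I]/Ki.
α = Vmax/Vmax,app = 63.9/22.1 = 2.891.
Ki = [I]/(α − 1) = 16.1/1.891 = 8.51 μM.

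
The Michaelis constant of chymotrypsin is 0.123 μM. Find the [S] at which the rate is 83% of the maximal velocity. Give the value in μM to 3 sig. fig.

0.601 μM

v/Vmax = [S]/(Km+[S]) = 0.83, so [S] = Km·0.83/(1 − 0.83) = 0.123 × 4.882.
[S] = 0.601 μM.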